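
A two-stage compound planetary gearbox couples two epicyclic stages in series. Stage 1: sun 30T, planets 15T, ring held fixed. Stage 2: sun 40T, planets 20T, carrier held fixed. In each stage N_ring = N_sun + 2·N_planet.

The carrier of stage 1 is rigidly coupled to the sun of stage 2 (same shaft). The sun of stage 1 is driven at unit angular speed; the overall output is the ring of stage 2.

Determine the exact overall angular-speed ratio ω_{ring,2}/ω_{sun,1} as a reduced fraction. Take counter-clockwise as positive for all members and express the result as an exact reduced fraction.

Stage 1: N_ring = 30 + 2·15 = 60
Stage 1: 30(ω_s−ω_c) = −60(ω_r−ω_c),  ω_r=0, ω_s=1
Stage 1: 30(1−ω_c) = −60(0−ω_c)  ⇒  90ω_c = 30  ⇒  ω_c = 1/3
  ⇒ ω_c¹/ω_s¹ = 1/3
Stage 2: N_ring = 40 + 2·20 = 80
Stage 2: 40(ω_s−ω_c) = −80(ω_r−ω_c),  ω_c=0, ω_s=1
Stage 2: ω_r = 0 − (40/80)(1−0) = -1/2
  ⇒ ω_r²/ω_s² = -1/2
Coupling ω_s² = ω_c¹ ⇒ overall = 1/3 × -1/2 = -1/6

-1/6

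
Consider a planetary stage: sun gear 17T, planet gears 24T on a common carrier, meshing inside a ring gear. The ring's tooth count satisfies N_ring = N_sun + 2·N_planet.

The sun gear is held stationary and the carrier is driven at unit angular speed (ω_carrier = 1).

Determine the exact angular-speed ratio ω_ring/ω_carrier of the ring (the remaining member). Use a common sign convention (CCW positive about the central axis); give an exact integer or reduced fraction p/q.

N_ring = 17 + 2·24 = 65
17(ω_s−ω_c) = −65(ω_r−ω_c),  ω_s=0, ω_c=1
ω_r = 1 − (17/65)(0−1) = 82/65
ω_r/ω_c = 82/65

82/65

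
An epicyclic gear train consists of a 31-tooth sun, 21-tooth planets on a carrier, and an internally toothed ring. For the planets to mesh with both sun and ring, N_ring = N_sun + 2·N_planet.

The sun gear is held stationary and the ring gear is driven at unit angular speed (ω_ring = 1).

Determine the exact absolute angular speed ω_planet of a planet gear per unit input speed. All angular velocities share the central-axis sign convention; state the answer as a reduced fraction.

73/42

N_ring = 31 + 2·21 = 73
31(ω_s−ω_c) = −73(ω_r−ω_c),  ω_s=0, ω_r=1
31(0−ω_c) = −73(1−ω_c)  ⇒  104ω_c = 73  ⇒  ω_c = 73/104
sun–planet: 31·(0−73/104) = −21·(ω_p−ω_c)  ⇒  ω_p−ω_c = −(31/21)·(-73/104) = 2263/2184
ω_p = 73/104 + 2263/2184 = 73/42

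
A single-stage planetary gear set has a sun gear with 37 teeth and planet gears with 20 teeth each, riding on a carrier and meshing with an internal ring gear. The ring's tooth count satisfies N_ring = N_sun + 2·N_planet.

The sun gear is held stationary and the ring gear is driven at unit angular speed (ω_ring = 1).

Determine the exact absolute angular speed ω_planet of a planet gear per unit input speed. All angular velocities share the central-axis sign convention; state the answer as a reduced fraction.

N_ring = 37 + 2·20 = 77
37(ω_s−ω_c) = −77(ω_r−ω_c),  ω_s=0, ω_r=1
37(0−ω_c) = −77(1−ω_c)  ⇒  114ω_c = 77  ⇒  ω_c = 77/114
sun–planet: 37·(0−77/114) = −20·(ω_p−ω_c)  ⇒  ω_p−ω_c = −(37/20)·(-77/114) = 2849/2280
ω_p = 77/114 + 2849/2280 = 77/40

77/40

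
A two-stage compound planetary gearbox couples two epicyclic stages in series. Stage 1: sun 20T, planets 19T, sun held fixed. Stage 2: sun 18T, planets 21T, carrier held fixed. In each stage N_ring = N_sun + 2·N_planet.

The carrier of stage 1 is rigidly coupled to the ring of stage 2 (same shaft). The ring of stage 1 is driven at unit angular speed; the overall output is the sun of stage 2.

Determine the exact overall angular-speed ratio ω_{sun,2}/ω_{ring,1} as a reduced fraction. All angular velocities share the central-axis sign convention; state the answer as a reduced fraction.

Stage 1: N_ring = 20 + 2·19 = 58
Stage 1: 20(ω_s−ω_c) = −58(ω_r−ω_c),  ω_s=0, ω_r=1
Stage 1: 20(0−ω_c) = −58(1−ω_c)  ⇒  78ω_c = 58  ⇒  ω_c = 29/39
  ⇒ ω_c¹/ω_r¹ = 29/39
Stage 2: N_ring = 18 + 2·21 = 60
Stage 2: 18(ω_s−ω_c) = −60(ω_r−ω_c),  ω_c=0, ω_r=1
Stage 2: ω_s = 0 − (60/18)(1−0) = -10/3
  ⇒ ω_s²/ω_r² = -10/3
Coupling ω_r² = ω_c¹ ⇒ overall = 29/39 × -10/3 = -290/117

-290/117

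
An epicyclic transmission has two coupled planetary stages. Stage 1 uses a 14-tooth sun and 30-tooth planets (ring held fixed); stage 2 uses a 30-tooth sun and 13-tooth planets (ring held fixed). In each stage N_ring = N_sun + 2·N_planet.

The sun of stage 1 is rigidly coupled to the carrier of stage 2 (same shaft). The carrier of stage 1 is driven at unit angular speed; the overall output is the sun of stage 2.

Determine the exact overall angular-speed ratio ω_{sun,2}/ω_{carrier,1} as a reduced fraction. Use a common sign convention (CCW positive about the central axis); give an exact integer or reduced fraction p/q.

Stage 1: N_ring = 14 + 2·30 = 74
Stage 1: 14(ω_s−ω_c) = −74(ω_r−ω_c),  ω_r=0, ω_c=1
Stage 1: ω_s = 1 − (74/14)(0−1) = 44/7
  ⇒ ω_s¹/ω_c¹ = 44/7
Stage 2: N_ring = 30 + 2·13 = 56
Stage 2: 30(ω_s−ω_c) = −56(ω_r−ω_c),  ω_r=0, ω_c=1
Stage 2: ω_s = 1 − (56/30)(0−1) = 43/15
  ⇒ ω_s²/ω_c² = 43/15
Coupling ω_c² = ω_s¹ ⇒ overall = 44/7 × 43/15 = 1892/105

1892/105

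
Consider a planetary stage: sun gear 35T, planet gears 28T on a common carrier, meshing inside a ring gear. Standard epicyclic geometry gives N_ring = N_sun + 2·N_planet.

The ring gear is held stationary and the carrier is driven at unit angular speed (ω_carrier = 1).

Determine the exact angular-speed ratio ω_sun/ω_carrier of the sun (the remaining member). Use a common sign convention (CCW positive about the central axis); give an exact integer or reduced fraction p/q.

18/5

N_ring = 35 + 2·28 = 91
35(ω_s−ω_c) = −91(ω_r−ω_c),  ω_r=0, ω_c=1
ω_s = 1 − (91/35)(0−1) = 18/5
ω_s/ω_c = 18/5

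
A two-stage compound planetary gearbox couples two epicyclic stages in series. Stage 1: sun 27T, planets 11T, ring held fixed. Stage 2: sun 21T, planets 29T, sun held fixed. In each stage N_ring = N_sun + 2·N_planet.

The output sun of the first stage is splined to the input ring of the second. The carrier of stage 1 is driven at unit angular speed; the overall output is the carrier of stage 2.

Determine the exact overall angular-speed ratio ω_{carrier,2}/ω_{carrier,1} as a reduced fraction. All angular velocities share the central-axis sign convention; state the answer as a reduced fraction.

1501/675

Stage 1: N_ring = 27 + 2·11 = 49
Stage 1: 27(ω_s−ω_c) = −49(ω_r−ω_c),  ω_r=0, ω_c=1
Stage 1: ω_s = 1 − (49/27)(0−1) = 76/27
  ⇒ ω_s¹/ω_c¹ = 76/27
Stage 2: N_ring = 21 + 2·29 = 79
Stage 2: 21(ω_s−ω_c) = −79(ω_r−ω_c),  ω_s=0, ω_r=1
Stage 2: 21(0−ω_c) = −79(1−ω_c)  ⇒  100ω_c = 79  ⇒  ω_c = 79/100
  ⇒ ω_c²/ω_r² = 79/100
Coupling ω_r² = ω_s¹ ⇒ overall = 76/27 × 79/100 = 1501/675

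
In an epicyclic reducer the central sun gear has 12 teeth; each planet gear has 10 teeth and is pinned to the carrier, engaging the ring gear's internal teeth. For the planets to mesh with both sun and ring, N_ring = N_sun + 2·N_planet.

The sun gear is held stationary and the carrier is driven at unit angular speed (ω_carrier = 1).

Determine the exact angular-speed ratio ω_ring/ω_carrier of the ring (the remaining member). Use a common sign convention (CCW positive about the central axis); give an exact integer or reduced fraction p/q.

N_ring = 12 + 2·10 = 32
12(ω_s−ω_c) = −32(ω_r−ω_c),  ω_s=0, ω_c=1
ω_r = 1 − (12/32)(0−1) = 11/8
ω_r/ω_c = 11/8

11/8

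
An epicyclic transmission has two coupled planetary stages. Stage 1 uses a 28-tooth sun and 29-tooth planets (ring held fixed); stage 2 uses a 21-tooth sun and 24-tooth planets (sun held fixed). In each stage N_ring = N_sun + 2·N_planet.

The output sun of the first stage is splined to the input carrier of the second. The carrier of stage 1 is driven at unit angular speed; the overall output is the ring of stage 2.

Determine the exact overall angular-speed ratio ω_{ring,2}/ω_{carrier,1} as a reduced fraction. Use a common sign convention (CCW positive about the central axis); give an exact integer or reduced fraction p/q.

855/161

Stage 1: N_ring = 28 + 2·29 = 86
Stage 1: 28(ω_s−ω_c) = −86(ω_r−ω_c),  ω_r=0, ω_c=1
Stage 1: ω_s = 1 − (86/28)(0−1) = 57/14
  ⇒ ω_s¹/ω_c¹ = 57/14
Stage 2: N_ring = 21 + 2·24 = 69
Stage 2: 21(ω_s−ω_c) = −69(ω_r−ω_c),  ω_s=0, ω_c=1
Stage 2: ω_r = 1 − (21/69)(0−1) = 30/23
  ⇒ ω_r²/ω_c² = 30/23
Coupling ω_c² = ω_s¹ ⇒ overall = 57/14 × 30/23 = 855/161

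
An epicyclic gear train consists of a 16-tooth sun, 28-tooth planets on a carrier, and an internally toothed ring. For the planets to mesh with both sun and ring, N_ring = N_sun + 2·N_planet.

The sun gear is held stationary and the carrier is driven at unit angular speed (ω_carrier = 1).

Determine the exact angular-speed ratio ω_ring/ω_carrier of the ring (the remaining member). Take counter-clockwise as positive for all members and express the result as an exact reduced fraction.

N_ring = 16 + 2·28 = 72
16(ω_s−ω_c) = −72(ω_r−ω_c),  ω_s=0, ω_c=1
ω_r = 1 − (16/72)(0−1) = 11/9
ω_r/ω_c = 11/9

11/9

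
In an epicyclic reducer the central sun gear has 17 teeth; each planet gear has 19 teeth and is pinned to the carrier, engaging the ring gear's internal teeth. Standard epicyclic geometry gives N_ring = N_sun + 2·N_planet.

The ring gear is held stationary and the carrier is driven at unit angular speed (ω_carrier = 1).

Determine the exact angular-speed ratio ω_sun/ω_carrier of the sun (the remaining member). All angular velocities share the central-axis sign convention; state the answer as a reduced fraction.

72/17

N_ring = 17 + 2·19 = 55
17(ω_s−ω_c) = −55(ω_r−ω_c),  ω_r=0, ω_c=1
ω_s = 1 − (55/17)(0−1) = 72/17
ω_s/ω_c = 72/17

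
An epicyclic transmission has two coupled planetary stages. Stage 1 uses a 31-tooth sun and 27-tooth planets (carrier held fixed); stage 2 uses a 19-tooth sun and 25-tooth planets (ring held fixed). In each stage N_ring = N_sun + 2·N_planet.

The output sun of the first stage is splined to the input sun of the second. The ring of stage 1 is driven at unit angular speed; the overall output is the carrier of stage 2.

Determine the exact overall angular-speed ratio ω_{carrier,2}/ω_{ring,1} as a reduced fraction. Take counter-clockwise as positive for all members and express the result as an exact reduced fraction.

Stage 1: N_ring = 31 + 2·27 = 85
Stage 1: 31(ω_s−ω_c) = −85(ω_r−ω_c),  ω_c=0, ω_r=1
Stage 1: ω_s = 0 − (85/31)(1−0) = -85/31
  ⇒ ω_s¹/ω_r¹ = -85/31
Stage 2: N_ring = 19 + 2·25 = 69
Stage 2: 19(ω_s−ω_c) = −69(ω_r−ω_c),  ω_r=0, ω_s=1
Stage 2: 19(1−ω_c) = −69(0−ω_c)  ⇒  88ω_c = 19  ⇒  ω_c = 19/88
  ⇒ ω_c²/ω_s² = 19/88
Coupling ω_s² = ω_s¹ ⇒ overall = -85/31 × 19/88 = -1615/2728

-1615/2728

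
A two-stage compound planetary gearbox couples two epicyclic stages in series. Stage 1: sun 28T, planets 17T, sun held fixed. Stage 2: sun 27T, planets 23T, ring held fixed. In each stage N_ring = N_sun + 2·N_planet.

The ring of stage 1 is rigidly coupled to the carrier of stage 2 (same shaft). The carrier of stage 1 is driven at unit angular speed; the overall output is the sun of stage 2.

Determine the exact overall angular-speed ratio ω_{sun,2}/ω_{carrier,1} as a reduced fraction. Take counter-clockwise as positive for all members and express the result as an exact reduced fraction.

500/93

Stage 1: N_ring = 28 + 2·17 = 62
Stage 1: 28(ω_s−ω_c) = −62(ω_r−ω_c),  ω_s=0, ω_c=1
Stage 1: ω_r = 1 − (28/62)(0−1) = 45/31
  ⇒ ω_r¹/ω_c¹ = 45/31
Stage 2: N_ring = 27 + 2·23 = 73
Stage 2: 27(ω_s−ω_c) = −73(ω_r−ω_c),  ω_r=0, ω_c=1
Stage 2: ω_s = 1 − (73/27)(0−1) = 100/27
  ⇒ ω_s²/ω_c² = 100/27
Coupling ω_c² = ω_r¹ ⇒ overall = 45/31 × 100/27 = 500/93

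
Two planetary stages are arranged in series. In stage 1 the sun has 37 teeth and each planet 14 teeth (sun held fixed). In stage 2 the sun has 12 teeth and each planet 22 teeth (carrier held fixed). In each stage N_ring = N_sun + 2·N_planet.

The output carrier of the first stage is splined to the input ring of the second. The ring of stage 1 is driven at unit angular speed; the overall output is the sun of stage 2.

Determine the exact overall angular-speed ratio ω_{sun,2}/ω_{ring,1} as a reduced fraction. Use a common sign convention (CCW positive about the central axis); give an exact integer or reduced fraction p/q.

-455/153

Stage 1: N_ring = 37 + 2·14 = 65
Stage 1: 37(ω_s−ω_c) = −65(ω_r−ω_c),  ω_s=0, ω_r=1
Stage 1: 37(0−ω_c) = −65(1−ω_c)  ⇒  102ω_c = 65  ⇒  ω_c = 65/102
  ⇒ ω_c¹/ω_r¹ = 65/102
Stage 2: N_ring = 12 + 2·22 = 56
Stage 2: 12(ω_s−ω_c) = −56(ω_r−ω_c),  ω_c=0, ω_r=1
Stage 2: ω_s = 0 − (56/12)(1−0) = -14/3
  ⇒ ω_s²/ω_r² = -14/3
Coupling ω_r² = ω_c¹ ⇒ overall = 65/102 × -14/3 = -455/153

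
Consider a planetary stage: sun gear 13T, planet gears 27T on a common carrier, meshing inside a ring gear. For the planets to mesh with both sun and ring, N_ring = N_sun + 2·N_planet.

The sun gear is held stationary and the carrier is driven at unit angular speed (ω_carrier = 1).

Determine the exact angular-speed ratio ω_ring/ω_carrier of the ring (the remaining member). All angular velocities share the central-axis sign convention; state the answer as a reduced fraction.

80/67

N_ring = 13 + 2·27 = 67
13(ω_s−ω_c) = −67(ω_r−ω_c),  ω_s=0, ω_c=1
ω_r = 1 − (13/67)(0−1) = 80/67
ω_r/ω_c = 80/67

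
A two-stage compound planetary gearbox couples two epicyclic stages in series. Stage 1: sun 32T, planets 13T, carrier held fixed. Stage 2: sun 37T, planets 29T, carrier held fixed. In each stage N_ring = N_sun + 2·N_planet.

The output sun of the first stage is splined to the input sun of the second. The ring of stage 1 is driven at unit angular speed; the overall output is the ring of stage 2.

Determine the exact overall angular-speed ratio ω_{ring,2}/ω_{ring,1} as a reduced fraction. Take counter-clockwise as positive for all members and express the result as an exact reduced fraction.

1073/1520

Stage 1: N_ring = 32 + 2·13 = 58
Stage 1: 32(ω_s−ω_c) = −58(ω_r−ω_c),  ω_c=0, ω_r=1
Stage 1: ω_s = 0 − (58/32)(1−0) = -29/16
  ⇒ ω_s¹/ω_r¹ = -29/16
Stage 2: N_ring = 37 + 2·29 = 95
Stage 2: 37(ω_s−ω_c) = −95(ω_r−ω_c),  ω_c=0, ω_s=1
Stage 2: ω_r = 0 − (37/95)(1−0) = -37/95
  ⇒ ω_r²/ω_s² = -37/95
Coupling ω_s² = ω_s¹ ⇒ overall = -29/16 × -37/95 = 1073/1520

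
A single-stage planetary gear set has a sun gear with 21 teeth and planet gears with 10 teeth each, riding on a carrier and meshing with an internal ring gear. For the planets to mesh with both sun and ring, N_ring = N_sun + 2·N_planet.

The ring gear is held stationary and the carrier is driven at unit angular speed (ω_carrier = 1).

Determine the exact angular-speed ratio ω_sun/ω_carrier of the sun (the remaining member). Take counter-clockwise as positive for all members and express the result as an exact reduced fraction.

N_ring = 21 + 2·10 = 41
21(ω_s−ω_c) = −41(ω_r−ω_c),  ω_r=0, ω_c=1
ω_s = 1 − (41/21)(0−1) = 62/21
ω_s/ω_c = 62/21

62/21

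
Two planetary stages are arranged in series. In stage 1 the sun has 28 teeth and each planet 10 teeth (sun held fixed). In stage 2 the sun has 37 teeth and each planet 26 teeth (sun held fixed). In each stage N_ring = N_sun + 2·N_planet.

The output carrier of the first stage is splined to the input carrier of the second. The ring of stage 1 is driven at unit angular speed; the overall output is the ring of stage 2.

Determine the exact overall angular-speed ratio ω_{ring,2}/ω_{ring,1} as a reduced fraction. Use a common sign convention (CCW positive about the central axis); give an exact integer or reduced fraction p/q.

Stage 1: N_ring = 28 + 2·10 = 48
Stage 1: 28(ω_s−ω_c) = −48(ω_r−ω_c),  ω_s=0, ω_r=1
Stage 1: 28(0−ω_c) = −48(1−ω_c)  ⇒  76ω_c = 48  ⇒  ω_c = 12/19
  ⇒ ω_c¹/ω_r¹ = 12/19
Stage 2: N_ring = 37 + 2·26 = 89
Stage 2: 37(ω_s−ω_c) = −89(ω_r−ω_c),  ω_s=0, ω_c=1
Stage 2: ω_r = 1 − (37/89)(0−1) = 126/89
  ⇒ ω_r²/ω_c² = 126/89
Coupling ω_c² = ω_c¹ ⇒ overall = 12/19 × 126/89 = 1512/1691

1512/1691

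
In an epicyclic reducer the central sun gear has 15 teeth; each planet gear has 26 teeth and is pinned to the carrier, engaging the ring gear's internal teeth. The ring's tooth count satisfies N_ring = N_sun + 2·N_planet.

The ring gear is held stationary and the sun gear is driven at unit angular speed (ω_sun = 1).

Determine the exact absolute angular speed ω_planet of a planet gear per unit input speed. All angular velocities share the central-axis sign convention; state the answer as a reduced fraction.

-15/52

N_ring = 15 + 2·26 = 67
15(ω_s−ω_c) = −67(ω_r−ω_c),  ω_r=0, ω_s=1
15(1−ω_c) = −67(0−ω_c)  ⇒  82ω_c = 15  ⇒  ω_c = 15/82
sun–planet: 15·(1−15/82) = −26·(ω_p−ω_c)  ⇒  ω_p−ω_c = −(15/26)·(67/82) = -1005/2132
ω_p = 15/82 − 1005/2132 = -15/52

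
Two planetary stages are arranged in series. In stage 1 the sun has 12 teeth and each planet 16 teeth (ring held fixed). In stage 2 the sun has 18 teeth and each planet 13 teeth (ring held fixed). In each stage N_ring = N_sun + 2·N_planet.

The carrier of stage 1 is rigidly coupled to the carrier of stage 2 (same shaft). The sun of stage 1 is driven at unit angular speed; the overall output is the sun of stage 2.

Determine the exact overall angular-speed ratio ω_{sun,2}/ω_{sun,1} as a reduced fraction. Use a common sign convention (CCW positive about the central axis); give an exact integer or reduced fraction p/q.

Stage 1: N_ring = 12 + 2·16 = 44
Stage 1: 12(ω_s−ω_c) = −44(ω_r−ω_c),  ω_r=0, ω_s=1
Stage 1: 12(1−ω_c) = −44(0−ω_c)  ⇒  56ω_c = 12  ⇒  ω_c = 3/14
  ⇒ ω_c¹/ω_s¹ = 3/14
Stage 2: N_ring = 18 + 2·13 = 44
Stage 2: 18(ω_s−ω_c) = −44(ω_r−ω_c),  ω_r=0, ω_c=1
Stage 2: ω_s = 1 − (44/18)(0−1) = 31/9
  ⇒ ω_s²/ω_c² = 31/9
Coupling ω_c² = ω_c¹ ⇒ overall = 3/14 × 31/9 = 31/42

31/42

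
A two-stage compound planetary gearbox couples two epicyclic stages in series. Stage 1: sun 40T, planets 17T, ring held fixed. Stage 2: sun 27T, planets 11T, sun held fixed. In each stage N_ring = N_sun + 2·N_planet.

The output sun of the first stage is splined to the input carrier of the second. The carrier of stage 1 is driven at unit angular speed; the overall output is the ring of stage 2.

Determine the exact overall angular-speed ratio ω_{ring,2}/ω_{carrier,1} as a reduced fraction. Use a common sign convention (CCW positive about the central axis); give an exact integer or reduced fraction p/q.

Stage 1: N_ring = 40 + 2·17 = 74
Stage 1: 40(ω_s−ω_c) = −74(ω_r−ω_c),  ω_r=0, ω_c=1
Stage 1: ω_s = 1 − (74/40)(0−1) = 57/20
  ⇒ ω_s¹/ω_c¹ = 57/20
Stage 2: N_ring = 27 + 2·11 = 49
Stage 2: 27(ω_s−ω_c) = −49(ω_r−ω_c),  ω_s=0, ω_c=1
Stage 2: ω_r = 1 − (27/49)(0−1) = 76/49
  ⇒ ω_r²/ω_c² = 76/49
Coupling ω_c² = ω_s¹ ⇒ overall = 57/20 × 76/49 = 1083/245

1083/245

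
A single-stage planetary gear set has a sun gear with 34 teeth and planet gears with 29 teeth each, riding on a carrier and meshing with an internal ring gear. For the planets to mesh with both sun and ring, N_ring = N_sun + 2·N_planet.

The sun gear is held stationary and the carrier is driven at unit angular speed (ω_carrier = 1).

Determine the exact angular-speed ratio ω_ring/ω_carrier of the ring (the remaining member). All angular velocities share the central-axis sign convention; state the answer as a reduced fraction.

63/46

N_ring = 34 + 2·29 = 92
34(ω_s−ω_c) = −92(ω_r−ω_c),  ω_s=0, ω_c=1
ω_r = 1 − (34/92)(0−1) = 63/46
ω_r/ω_c = 63/46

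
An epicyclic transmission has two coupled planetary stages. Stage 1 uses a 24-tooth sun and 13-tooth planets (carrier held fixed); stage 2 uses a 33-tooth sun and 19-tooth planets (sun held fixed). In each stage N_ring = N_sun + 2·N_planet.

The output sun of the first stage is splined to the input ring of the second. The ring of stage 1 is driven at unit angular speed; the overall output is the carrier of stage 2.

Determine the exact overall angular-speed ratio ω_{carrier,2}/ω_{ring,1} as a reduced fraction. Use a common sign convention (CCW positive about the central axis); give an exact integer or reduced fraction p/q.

-1775/1248

Stage 1: N_ring = 24 + 2·13 = 50
Stage 1: 24(ω_s−ω_c) = −50(ω_r−ω_c),  ω_c=0, ω_r=1
Stage 1: ω_s = 0 − (50/24)(1−0) = -25/12
  ⇒ ω_s¹/ω_r¹ = -25/12
Stage 2: N_ring = 33 + 2·19 = 71
Stage 2: 33(ω_s−ω_c) = −71(ω_r−ω_c),  ω_s=0, ω_r=1
Stage 2: 33(0−ω_c) = −71(1−ω_c)  ⇒  104ω_c = 71  ⇒  ω_c = 71/104
  ⇒ ω_c²/ω_r² = 71/104
Coupling ω_r² = ω_s¹ ⇒ overall = -25/12 × 71/104 = -1775/1248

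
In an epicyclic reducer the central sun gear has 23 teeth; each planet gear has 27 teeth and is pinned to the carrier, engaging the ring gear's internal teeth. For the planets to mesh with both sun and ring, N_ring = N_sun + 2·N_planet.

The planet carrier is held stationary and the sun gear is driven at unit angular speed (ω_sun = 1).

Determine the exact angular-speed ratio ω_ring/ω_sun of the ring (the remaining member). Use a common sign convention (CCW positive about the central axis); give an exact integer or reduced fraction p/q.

-23/77

N_ring = 23 + 2·27 = 77
23(ω_s−ω_c) = −77(ω_r−ω_c),  ω_c=0, ω_s=1
ω_r = 0 − (23/77)(1−0) = -23/77
ω_r/ω_s = -23/77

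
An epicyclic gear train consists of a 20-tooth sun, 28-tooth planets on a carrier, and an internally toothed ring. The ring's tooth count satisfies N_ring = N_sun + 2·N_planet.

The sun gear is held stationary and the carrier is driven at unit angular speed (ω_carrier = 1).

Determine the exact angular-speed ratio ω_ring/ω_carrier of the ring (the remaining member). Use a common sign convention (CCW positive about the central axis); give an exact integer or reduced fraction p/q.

N_ring = 20 + 2·28 = 76
20(ω_s−ω_c) = −76(ω_r−ω_c),  ω_s=0, ω_c=1
ω_r = 1 − (20/76)(0−1) = 24/19
ω_r/ω_c = 24/19

24/19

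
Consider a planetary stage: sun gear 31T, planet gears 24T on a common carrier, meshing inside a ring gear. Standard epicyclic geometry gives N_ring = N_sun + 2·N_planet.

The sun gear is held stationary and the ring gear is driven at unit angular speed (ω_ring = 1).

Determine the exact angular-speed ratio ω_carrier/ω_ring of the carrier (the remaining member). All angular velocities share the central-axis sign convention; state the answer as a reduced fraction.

N_ring = 31 + 2·24 = 79
31(ω_s−ω_c) = −79(ω_r−ω_c),  ω_s=0, ω_r=1
31(0−ω_c) = −79(1−ω_c)  ⇒  110ω_c = 79  ⇒  ω_c = 79/110
ω_c/ω_r = 79/110

79/110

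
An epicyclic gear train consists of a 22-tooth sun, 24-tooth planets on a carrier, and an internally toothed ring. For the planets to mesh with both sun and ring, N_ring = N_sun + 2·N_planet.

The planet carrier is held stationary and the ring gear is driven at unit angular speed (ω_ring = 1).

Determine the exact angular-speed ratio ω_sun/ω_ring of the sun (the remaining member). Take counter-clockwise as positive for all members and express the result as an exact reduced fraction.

-35/11

N_ring = 22 + 2·24 = 70
22(ω_s−ω_c) = −70(ω_r−ω_c),  ω_c=0, ω_r=1
ω_s = 0 − (70/22)(1−0) = -35/11
ω_s/ω_r = -35/11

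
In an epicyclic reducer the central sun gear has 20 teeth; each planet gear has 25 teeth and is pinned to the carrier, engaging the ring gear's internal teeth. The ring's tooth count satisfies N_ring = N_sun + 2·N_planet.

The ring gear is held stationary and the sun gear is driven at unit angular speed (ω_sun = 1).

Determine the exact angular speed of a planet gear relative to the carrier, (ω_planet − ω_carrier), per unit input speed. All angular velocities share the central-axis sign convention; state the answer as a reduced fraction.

-28/45

N_ring = 20 + 2·25 = 70
20(ω_s−ω_c) = −70(ω_r−ω_c),  ω_r=0, ω_s=1
20(1−ω_c) = −70(0−ω_c)  ⇒  90ω_c = 20  ⇒  ω_c = 2/9
sun–planet: 20·(1−2/9) = −25·(ω_p−ω_c)  ⇒  ω_p−ω_c = −(20/25)·(7/9) = -28/45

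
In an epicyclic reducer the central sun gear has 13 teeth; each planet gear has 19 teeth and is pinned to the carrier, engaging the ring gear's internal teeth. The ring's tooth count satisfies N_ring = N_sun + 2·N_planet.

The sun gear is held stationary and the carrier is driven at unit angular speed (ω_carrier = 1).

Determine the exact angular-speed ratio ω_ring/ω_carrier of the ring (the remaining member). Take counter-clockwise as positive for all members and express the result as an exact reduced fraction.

64/51

N_ring = 13 + 2·19 = 51
13(ω_s−ω_c) = −51(ω_r−ω_c),  ω_s=0, ω_c=1
ω_r = 1 − (13/51)(0−1) = 64/51
ω_r/ω_c = 64/51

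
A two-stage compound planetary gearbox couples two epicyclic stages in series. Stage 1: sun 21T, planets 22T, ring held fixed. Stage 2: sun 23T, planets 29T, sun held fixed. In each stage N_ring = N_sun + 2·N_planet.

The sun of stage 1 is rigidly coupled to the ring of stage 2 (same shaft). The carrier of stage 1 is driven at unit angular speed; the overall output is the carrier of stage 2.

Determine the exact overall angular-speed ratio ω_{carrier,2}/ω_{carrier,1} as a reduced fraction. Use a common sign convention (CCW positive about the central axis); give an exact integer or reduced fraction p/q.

Stage 1: N_ring = 21 + 2·22 = 65
Stage 1: 21(ω_s−ω_c) = −65(ω_r−ω_c),  ω_r=0, ω_c=1
Stage 1: ω_s = 1 − (65/21)(0−1) = 86/21
  ⇒ ω_s¹/ω_c¹ = 86/21
Stage 2: N_ring = 23 + 2·29 = 81
Stage 2: 23(ω_s−ω_c) = −81(ω_r−ω_c),  ω_s=0, ω_r=1
Stage 2: 23(0−ω_c) = −81(1−ω_c)  ⇒  104ω_c = 81  ⇒  ω_c = 81/104
  ⇒ ω_c²/ω_r² = 81/104
Coupling ω_r² = ω_s¹ ⇒ overall = 86/21 × 81/104 = 1161/364

1161/364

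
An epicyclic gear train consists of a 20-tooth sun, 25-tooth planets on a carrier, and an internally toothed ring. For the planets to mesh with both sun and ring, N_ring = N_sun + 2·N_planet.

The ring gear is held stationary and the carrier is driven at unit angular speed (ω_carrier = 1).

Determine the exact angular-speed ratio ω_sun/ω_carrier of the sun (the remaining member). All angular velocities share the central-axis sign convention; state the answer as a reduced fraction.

9/2

N_ring = 20 + 2·25 = 70
20(ω_s−ω_c) = −70(ω_r−ω_c),  ω_r=0, ω_c=1
ω_s = 1 − (70/20)(0−1) = 9/2
ω_s/ω_c = 9/2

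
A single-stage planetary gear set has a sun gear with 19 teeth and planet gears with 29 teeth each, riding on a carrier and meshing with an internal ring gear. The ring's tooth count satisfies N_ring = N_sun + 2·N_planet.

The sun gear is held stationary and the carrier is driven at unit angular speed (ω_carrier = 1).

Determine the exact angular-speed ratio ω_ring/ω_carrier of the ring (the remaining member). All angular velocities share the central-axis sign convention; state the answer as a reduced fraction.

N_ring = 19 + 2·29 = 77
19(ω_s−ω_c) = −77(ω_r−ω_c),  ω_s=0, ω_c=1
ω_r = 1 − (19/77)(0−1) = 96/77
ω_r/ω_c = 96/77

96/77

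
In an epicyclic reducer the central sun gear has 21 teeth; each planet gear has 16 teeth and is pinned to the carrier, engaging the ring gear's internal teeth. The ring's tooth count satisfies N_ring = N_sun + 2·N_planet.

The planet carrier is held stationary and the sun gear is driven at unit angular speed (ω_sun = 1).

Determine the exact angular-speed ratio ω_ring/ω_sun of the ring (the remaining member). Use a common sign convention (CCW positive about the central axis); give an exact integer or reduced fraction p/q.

N_ring = 21 + 2·16 = 53
21(ω_s−ω_c) = −53(ω_r−ω_c),  ω_c=0, ω_s=1
ω_r = 0 − (21/53)(1−0) = -21/53
ω_r/ω_s = -21/53

-21/53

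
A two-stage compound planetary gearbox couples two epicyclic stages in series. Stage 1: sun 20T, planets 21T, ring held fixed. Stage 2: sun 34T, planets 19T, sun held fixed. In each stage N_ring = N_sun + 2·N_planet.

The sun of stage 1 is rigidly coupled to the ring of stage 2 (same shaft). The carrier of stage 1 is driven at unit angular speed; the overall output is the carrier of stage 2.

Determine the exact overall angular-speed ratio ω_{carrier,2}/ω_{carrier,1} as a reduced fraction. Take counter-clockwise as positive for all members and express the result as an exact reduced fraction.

738/265

Stage 1: N_ring = 20 + 2·21 = 62
Stage 1: 20(ω_s−ω_c) = −62(ω_r−ω_c),  ω_r=0, ω_c=1
Stage 1: ω_s = 1 − (62/20)(0−1) = 41/10
  ⇒ ω_s¹/ω_c¹ = 41/10
Stage 2: N_ring = 34 + 2·19 = 72
Stage 2: 34(ω_s−ω_c) = −72(ω_r−ω_c),  ω_s=0, ω_r=1
Stage 2: 34(0−ω_c) = −72(1−ω_c)  ⇒  106ω_c = 72  ⇒  ω_c = 36/53
  ⇒ ω_c²/ω_r² = 36/53
Coupling ω_r² = ω_s¹ ⇒ overall = 41/10 × 36/53 = 738/265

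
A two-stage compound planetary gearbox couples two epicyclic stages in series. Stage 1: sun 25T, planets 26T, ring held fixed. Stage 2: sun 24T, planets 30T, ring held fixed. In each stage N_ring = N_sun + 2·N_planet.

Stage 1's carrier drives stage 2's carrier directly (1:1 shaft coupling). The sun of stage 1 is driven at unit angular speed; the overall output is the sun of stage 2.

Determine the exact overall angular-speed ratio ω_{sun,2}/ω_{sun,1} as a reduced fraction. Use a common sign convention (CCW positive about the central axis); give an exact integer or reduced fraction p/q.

Stage 1: N_ring = 25 + 2·26 = 77
Stage 1: 25(ω_s−ω_c) = −77(ω_r−ω_c),  ω_r=0, ω_s=1
Stage 1: 25(1−ω_c) = −77(0−ω_c)  ⇒  102ω_c = 25  ⇒  ω_c = 25/102
  ⇒ ω_c¹/ω_s¹ = 25/102
Stage 2: N_ring = 24 + 2·30 = 84
Stage 2: 24(ω_s−ω_c) = −84(ω_r−ω_c),  ω_r=0, ω_c=1
Stage 2: ω_s = 1 − (84/24)(0−1) = 9/2
  ⇒ ω_s²/ω_c² = 9/2
Coupling ω_c² = ω_c¹ ⇒ overall = 25/102 × 9/2 = 75/68

75/68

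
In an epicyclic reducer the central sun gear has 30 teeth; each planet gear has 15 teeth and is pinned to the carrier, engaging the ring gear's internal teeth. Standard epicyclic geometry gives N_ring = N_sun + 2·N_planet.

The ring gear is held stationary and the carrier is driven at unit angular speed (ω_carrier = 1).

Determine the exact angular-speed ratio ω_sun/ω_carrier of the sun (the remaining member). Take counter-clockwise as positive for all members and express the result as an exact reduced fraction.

N_ring = 30 + 2·15 = 60
30(ω_s−ω_c) = −60(ω_r−ω_c),  ω_r=0, ω_c=1
ω_s = 1 − (60/30)(0−1) = 3
ω_s/ω_c = 3

3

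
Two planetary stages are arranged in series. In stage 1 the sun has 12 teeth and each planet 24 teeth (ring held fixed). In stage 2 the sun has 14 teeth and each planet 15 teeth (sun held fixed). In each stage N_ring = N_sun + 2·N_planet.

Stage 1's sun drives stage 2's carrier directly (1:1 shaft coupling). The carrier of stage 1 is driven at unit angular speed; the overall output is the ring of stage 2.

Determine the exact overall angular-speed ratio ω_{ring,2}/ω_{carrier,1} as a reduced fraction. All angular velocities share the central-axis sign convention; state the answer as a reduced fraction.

Stage 1: N_ring = 12 + 2·24 = 60
Stage 1: 12(ω_s−ω_c) = −60(ω_r−ω_c),  ω_r=0, ω_c=1
Stage 1: ω_s = 1 − (60/12)(0−1) = 6
  ⇒ ω_s¹/ω_c¹ = 6
Stage 2: N_ring = 14 + 2·15 = 44
Stage 2: 14(ω_s−ω_c) = −44(ω_r−ω_c),  ω_s=0, ω_c=1
Stage 2: ω_r = 1 − (14/44)(0−1) = 29/22
  ⇒ ω_r²/ω_c² = 29/22
Coupling ω_c² = ω_s¹ ⇒ overall = 6 × 29/22 = 87/11

87/11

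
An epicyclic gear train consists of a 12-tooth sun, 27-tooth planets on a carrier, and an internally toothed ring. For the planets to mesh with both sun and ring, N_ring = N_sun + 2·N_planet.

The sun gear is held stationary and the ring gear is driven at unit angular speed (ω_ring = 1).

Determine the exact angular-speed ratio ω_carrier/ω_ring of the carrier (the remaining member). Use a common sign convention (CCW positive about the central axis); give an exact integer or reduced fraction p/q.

N_ring = 12 + 2·27 = 66
12(ω_s−ω_c) = −66(ω_r−ω_c),  ω_s=0, ω_r=1
12(0−ω_c) = −66(1−ω_c)  ⇒  78ω_c = 66  ⇒  ω_c = 11/13
ω_c/ω_r = 11/13

11/13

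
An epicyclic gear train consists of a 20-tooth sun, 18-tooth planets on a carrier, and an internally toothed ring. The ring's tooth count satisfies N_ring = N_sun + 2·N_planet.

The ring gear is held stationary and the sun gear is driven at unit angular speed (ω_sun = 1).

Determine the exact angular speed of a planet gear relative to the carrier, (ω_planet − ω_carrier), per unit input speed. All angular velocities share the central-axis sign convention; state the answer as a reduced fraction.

-140/171

N_ring = 20 + 2·18 = 56
20(ω_s−ω_c) = −56(ω_r−ω_c),  ω_r=0, ω_s=1
20(1−ω_c) = −56(0−ω_c)  ⇒  76ω_c = 20  ⇒  ω_c = 5/19
sun–planet: 20·(1−5/19) = −18·(ω_p−ω_c)  ⇒  ω_p−ω_c = −(20/18)·(14/19) = -140/171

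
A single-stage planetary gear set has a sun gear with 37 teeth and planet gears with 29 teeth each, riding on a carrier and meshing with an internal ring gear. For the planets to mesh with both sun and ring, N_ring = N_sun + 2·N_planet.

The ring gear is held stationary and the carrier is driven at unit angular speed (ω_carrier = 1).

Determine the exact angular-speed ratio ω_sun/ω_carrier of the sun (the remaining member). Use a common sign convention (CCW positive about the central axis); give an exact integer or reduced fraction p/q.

132/37

N_ring = 37 + 2·29 = 95
37(ω_s−ω_c) = −95(ω_r−ω_c),  ω_r=0, ω_c=1
ω_s = 1 − (95/37)(0−1) = 132/37
ω_s/ω_c = 132/37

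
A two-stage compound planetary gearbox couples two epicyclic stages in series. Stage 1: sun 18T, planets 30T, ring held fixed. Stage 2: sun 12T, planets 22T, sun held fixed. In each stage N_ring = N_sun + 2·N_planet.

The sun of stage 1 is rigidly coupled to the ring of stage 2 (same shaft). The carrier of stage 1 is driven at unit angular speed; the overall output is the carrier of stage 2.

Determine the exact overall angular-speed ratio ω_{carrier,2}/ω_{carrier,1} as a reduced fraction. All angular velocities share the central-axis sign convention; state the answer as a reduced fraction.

224/51

Stage 1: N_ring = 18 + 2·30 = 78
Stage 1: 18(ω_s−ω_c) = −78(ω_r−ω_c),  ω_r=0, ω_c=1
Stage 1: ω_s = 1 − (78/18)(0−1) = 16/3
  ⇒ ω_s¹/ω_c¹ = 16/3
Stage 2: N_ring = 12 + 2·22 = 56
Stage 2: 12(ω_s−ω_c) = −56(ω_r−ω_c),  ω_s=0, ω_r=1
Stage 2: 12(0−ω_c) = −56(1−ω_c)  ⇒  68ω_c = 56  ⇒  ω_c = 14/17
  ⇒ ω_c²/ω_r² = 14/17
Coupling ω_r² = ω_s¹ ⇒ overall = 16/3 × 14/17 = 224/51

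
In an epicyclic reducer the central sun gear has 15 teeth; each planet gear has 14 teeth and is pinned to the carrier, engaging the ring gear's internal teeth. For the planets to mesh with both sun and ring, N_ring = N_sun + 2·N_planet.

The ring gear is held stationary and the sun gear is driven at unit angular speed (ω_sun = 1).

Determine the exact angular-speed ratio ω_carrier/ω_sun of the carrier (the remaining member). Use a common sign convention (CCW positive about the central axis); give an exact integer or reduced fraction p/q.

N_ring = 15 + 2·14 = 43
15(ω_s−ω_c) = −43(ω_r−ω_c),  ω_r=0, ω_s=1
15(1−ω_c) = −43(0−ω_c)  ⇒  58ω_c = 15  ⇒  ω_c = 15/58
ω_c/ω_s = 15/58

15/58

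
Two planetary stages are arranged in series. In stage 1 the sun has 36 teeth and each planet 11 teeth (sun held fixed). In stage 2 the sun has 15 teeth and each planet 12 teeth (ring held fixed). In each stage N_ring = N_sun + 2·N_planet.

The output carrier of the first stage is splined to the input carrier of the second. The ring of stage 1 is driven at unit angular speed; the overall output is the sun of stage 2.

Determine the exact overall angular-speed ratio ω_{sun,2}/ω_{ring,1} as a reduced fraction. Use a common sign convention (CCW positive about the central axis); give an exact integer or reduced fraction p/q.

Stage 1: N_ring = 36 + 2·11 = 58
Stage 1: 36(ω_s−ω_c) = −58(ω_r−ω_c),  ω_s=0, ω_r=1
Stage 1: 36(0−ω_c) = −58(1−ω_c)  ⇒  94ω_c = 58  ⇒  ω_c = 29/47
  ⇒ ω_c¹/ω_r¹ = 29/47
Stage 2: N_ring = 15 + 2·12 = 39
Stage 2: 15(ω_s−ω_c) = −39(ω_r−ω_c),  ω_r=0, ω_c=1
Stage 2: ω_s = 1 − (39/15)(0−1) = 18/5
  ⇒ ω_s²/ω_c² = 18/5
Coupling ω_c² = ω_c¹ ⇒ overall = 29/47 × 18/5 = 522/235

522/235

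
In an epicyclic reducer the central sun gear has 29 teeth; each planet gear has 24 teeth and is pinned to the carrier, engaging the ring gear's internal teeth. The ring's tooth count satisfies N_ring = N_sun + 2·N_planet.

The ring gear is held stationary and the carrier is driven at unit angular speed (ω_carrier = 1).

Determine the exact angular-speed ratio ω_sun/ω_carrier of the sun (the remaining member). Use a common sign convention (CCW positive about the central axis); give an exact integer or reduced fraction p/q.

N_ring = 29 + 2·24 = 77
29(ω_s−ω_c) = −77(ω_r−ω_c),  ω_r=0, ω_c=1
ω_s = 1 − (77/29)(0−1) = 106/29
ω_s/ω_c = 106/29

106/29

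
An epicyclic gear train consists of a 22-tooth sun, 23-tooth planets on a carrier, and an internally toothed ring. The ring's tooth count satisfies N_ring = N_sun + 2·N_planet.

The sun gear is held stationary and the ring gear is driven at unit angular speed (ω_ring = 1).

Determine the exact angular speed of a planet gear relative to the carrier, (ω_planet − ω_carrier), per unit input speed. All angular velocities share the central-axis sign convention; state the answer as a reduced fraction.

748/1035

N_ring = 22 + 2·23 = 68
22(ω_s−ω_c) = −68(ω_r−ω_c),  ω_s=0, ω_r=1
22(0−ω_c) = −68(1−ω_c)  ⇒  90ω_c = 68  ⇒  ω_c = 34/45
sun–planet: 22·(0−34/45) = −23·(ω_p−ω_c)  ⇒  ω_p−ω_c = −(22/23)·(-34/45) = 748/1035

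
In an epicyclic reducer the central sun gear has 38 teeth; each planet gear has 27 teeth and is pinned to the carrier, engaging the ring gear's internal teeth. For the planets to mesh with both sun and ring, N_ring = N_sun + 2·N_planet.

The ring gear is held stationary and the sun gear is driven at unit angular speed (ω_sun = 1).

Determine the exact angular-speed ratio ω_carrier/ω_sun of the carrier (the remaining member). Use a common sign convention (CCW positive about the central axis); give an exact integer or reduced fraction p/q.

N_ring = 38 + 2·27 = 92
38(ω_s−ω_c) = −92(ω_r−ω_c),  ω_r=0, ω_s=1
38(1−ω_c) = −92(0−ω_c)  ⇒  130ω_c = 38  ⇒  ω_c = 19/65
ω_c/ω_s = 19/65

19/65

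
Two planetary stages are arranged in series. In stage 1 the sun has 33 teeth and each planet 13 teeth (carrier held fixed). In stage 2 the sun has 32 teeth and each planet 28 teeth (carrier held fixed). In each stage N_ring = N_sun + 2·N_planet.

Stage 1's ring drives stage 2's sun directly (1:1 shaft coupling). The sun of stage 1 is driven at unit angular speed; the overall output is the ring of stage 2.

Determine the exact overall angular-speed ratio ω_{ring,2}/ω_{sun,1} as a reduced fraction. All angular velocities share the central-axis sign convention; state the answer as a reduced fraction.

12/59

Stage 1: N_ring = 33 + 2·13 = 59
Stage 1: 33(ω_s−ω_c) = −59(ω_r−ω_c),  ω_c=0, ω_s=1
Stage 1: ω_r = 0 − (33/59)(1−0) = -33/59
  ⇒ ω_r¹/ω_s¹ = -33/59
Stage 2: N_ring = 32 + 2·28 = 88
Stage 2: 32(ω_s−ω_c) = −88(ω_r−ω_c),  ω_c=0, ω_s=1
Stage 2: ω_r = 0 − (32/88)(1−0) = -4/11
  ⇒ ω_r²/ω_s² = -4/11
Coupling ω_s² = ω_r¹ ⇒ overall = -33/59 × -4/11 = 12/59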